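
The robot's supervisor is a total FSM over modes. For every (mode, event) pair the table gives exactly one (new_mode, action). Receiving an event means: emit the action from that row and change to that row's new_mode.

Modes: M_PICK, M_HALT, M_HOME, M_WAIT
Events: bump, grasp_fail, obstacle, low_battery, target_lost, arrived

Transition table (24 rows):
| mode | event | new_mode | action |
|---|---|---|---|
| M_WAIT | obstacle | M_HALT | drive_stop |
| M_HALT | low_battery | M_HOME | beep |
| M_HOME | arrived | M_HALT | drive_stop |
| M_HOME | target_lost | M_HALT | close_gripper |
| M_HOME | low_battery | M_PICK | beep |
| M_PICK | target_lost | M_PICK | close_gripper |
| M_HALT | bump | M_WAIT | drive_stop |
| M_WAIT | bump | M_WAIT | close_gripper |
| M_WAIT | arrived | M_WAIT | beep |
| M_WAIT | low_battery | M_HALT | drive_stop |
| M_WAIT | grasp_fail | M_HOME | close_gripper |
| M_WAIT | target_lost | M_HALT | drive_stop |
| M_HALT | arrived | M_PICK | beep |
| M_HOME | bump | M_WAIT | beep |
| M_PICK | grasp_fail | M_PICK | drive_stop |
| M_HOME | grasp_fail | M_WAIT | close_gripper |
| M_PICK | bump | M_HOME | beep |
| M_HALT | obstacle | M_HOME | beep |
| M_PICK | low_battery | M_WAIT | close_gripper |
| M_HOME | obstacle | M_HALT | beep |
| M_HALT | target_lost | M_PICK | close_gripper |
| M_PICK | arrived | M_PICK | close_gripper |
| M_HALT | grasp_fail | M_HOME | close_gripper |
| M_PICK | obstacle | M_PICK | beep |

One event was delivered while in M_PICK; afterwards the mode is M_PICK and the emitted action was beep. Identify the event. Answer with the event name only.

try bump: (M_PICK, bump) → (M_HOME, beep)
try grasp_fail: (M_PICK, grasp_fail) → (M_PICK, drive_stop)
try obstacle: (M_PICK, obstacle) → (M_PICK, beep)  ← matches
try low_battery: (M_PICK, low_battery) → (M_WAIT, close_gripper)
try target_lost: (M_PICK, target_lost) → (M_PICK, close_gripper)
try arrived: (M_PICK, arrived) → (M_PICK, close_gripper)

obstacle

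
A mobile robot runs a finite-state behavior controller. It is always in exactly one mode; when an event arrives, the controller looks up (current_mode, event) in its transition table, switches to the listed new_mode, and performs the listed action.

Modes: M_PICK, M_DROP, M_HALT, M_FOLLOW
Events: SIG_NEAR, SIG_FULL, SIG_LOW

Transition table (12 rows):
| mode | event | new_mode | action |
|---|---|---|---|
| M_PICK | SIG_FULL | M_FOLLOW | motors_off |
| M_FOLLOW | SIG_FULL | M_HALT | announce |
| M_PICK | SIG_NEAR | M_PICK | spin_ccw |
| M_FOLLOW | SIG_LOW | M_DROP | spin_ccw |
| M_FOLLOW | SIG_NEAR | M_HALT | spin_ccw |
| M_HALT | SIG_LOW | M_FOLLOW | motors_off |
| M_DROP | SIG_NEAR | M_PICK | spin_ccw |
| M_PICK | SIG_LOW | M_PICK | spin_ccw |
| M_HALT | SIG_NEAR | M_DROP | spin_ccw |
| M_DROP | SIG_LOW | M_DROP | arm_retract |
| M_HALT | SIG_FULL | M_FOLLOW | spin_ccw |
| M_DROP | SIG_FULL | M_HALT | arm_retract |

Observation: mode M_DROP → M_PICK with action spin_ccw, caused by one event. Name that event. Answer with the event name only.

try SIG_NEAR: (M_DROP, SIG_NEAR) → (M_PICK, spin_ccw)  ← matches
try SIG_FULL: (M_DROP, SIG_FULL) → (M_HALT, arm_retract)
try SIG_LOW: (M_DROP, SIG_LOW) → (M_DROP, arm_retract)

SIG_NEAR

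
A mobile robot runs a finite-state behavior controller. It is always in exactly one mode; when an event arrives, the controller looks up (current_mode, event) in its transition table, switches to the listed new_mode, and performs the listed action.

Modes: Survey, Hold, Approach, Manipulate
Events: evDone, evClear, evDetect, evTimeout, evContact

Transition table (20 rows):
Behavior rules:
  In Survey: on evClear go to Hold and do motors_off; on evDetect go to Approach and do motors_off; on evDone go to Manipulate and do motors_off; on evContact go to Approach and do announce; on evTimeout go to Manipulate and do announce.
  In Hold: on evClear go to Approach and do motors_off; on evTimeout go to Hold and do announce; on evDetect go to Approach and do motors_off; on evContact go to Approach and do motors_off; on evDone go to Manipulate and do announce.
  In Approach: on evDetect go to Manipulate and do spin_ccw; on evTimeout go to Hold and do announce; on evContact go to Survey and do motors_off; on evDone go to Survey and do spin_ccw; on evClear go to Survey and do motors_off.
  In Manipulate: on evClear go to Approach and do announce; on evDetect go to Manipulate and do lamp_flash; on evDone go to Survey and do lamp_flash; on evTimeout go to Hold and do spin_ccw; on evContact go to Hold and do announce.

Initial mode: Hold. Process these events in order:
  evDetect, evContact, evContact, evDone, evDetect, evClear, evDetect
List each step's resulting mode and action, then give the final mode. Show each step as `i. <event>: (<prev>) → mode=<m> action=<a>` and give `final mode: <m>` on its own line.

1. evDetect: (Hold) → mode=Approach action=motors_off
2. evContact: (Approach) → mode=Survey action=motors_off
3. evContact: (Survey) → mode=Approach action=announce
4. evDone: (Approach) → mode=Survey action=spin_ccw
5. evDetect: (Survey) → mode=Approach action=motors_off
6. evClear: (Approach) → mode=Survey action=motors_off
7. evDetect: (Survey) → mode=Approach action=motors_off

final mode: Approach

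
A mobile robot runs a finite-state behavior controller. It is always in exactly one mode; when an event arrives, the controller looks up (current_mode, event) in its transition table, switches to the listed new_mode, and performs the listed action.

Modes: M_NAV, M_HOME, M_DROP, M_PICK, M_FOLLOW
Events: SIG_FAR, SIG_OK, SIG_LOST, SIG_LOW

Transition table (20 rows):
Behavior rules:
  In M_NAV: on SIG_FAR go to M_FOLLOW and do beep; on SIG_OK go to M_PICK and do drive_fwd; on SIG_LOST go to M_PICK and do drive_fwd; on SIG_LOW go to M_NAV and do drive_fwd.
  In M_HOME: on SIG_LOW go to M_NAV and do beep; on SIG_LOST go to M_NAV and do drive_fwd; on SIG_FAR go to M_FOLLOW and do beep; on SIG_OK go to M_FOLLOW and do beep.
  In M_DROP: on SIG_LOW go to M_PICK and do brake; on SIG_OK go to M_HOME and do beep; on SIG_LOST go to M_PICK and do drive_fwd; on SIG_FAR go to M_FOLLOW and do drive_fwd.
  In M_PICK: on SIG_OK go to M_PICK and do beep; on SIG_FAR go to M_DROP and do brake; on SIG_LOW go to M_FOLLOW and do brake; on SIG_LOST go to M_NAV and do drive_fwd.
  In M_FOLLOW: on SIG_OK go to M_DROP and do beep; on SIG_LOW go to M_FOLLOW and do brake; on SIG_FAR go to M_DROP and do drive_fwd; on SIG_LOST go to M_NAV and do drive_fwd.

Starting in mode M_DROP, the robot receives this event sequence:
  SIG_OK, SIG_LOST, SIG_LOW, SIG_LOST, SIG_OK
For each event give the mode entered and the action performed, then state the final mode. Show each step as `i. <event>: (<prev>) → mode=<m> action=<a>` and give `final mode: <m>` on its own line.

1. SIG_OK: (M_DROP) → mode=M_HOME action=beep
2. SIG_LOST: (M_HOME) → mode=M_NAV action=drive_fwd
3. SIG_LOW: (M_NAV) → mode=M_NAV action=drive_fwd
4. SIG_LOST: (M_NAV) → mode=M_PICK action=drive_fwd
5. SIG_OK: (M_PICK) → mode=M_PICK action=beep

final mode: M_PICK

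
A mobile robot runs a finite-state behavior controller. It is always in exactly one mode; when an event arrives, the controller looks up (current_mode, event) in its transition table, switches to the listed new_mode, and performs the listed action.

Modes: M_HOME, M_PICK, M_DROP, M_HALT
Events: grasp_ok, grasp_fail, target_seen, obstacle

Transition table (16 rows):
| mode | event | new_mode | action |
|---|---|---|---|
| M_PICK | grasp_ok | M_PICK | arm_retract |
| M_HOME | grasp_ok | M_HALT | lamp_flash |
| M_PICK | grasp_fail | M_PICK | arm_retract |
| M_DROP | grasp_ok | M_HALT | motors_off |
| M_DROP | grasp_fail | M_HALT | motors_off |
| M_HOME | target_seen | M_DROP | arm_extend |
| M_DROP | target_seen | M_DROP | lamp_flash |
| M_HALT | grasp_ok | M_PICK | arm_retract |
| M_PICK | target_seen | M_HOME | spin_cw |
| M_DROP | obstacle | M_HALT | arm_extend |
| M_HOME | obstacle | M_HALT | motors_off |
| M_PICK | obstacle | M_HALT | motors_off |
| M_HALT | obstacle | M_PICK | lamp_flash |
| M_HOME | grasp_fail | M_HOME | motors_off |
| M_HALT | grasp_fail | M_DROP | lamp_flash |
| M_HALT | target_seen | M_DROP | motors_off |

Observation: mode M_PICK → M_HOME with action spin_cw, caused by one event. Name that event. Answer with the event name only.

target_seen

try grasp_ok: (M_PICK, grasp_ok) → (M_PICK, arm_retract)
try grasp_fail: (M_PICK, grasp_fail) → (M_PICK, arm_retract)
try target_seen: (M_PICK, target_seen) → (M_HOME, spin_cw)  ← matches
try obstacle: (M_PICK, obstacle) → (M_HALT, motors_off)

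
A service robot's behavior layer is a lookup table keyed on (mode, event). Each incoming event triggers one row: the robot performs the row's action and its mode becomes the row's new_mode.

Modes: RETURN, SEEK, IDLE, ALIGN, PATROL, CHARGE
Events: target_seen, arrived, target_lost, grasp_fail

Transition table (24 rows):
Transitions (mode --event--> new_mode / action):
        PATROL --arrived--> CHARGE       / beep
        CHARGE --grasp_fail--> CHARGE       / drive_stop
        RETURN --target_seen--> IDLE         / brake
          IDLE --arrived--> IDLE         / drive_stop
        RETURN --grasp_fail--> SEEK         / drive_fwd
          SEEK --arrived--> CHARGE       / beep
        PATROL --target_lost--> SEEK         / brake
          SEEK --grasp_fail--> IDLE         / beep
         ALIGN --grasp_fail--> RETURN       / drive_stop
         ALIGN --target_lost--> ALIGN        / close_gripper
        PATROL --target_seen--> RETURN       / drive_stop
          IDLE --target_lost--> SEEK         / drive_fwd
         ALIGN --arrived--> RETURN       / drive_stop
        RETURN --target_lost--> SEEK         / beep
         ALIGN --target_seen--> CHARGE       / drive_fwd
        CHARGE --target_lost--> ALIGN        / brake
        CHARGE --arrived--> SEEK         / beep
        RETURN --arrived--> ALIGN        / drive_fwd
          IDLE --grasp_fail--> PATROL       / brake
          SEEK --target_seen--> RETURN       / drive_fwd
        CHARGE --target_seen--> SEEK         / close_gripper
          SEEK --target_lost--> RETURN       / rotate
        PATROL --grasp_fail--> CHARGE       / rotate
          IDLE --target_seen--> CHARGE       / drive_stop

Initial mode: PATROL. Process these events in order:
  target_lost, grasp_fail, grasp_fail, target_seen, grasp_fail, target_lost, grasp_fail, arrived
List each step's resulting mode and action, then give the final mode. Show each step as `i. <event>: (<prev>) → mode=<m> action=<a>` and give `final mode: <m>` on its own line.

final mode: CHARGE

1. target_lost: (PATROL) → mode=SEEK action=brake
2. grasp_fail: (SEEK) → mode=IDLE action=beep
3. grasp_fail: (IDLE) → mode=PATROL action=brake
4. target_seen: (PATROL) → mode=RETURN action=drive_stop
5. grasp_fail: (RETURN) → mode=SEEK action=drive_fwd
6. target_lost: (SEEK) → mode=RETURN action=rotate
7. grasp_fail: (RETURN) → mode=SEEK action=drive_fwd
8. arrived: (SEEK) → mode=CHARGE action=beep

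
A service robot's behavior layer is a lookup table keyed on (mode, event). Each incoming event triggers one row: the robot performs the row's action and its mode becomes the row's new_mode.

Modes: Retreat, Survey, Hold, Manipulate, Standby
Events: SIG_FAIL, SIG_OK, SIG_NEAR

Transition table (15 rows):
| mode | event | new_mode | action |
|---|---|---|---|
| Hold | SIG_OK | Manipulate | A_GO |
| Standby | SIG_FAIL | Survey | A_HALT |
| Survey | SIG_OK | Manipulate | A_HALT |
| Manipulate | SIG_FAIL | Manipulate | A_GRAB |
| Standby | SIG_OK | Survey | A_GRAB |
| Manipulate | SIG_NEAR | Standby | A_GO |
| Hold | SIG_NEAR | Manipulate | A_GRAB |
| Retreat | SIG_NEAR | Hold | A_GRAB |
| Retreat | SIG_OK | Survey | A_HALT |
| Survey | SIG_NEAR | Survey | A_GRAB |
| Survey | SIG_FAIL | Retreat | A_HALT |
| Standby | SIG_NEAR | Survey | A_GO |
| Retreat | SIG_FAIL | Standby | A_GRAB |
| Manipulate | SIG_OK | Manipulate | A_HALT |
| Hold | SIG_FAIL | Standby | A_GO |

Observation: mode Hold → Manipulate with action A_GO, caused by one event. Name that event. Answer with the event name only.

SIG_OK

try SIG_FAIL: (Hold, SIG_FAIL) → (Standby, A_GO)
try SIG_OK: (Hold, SIG_OK) → (Manipulate, A_GO)  ← matches
try SIG_NEAR: (Hold, SIG_NEAR) → (Manipulate, A_GRAB)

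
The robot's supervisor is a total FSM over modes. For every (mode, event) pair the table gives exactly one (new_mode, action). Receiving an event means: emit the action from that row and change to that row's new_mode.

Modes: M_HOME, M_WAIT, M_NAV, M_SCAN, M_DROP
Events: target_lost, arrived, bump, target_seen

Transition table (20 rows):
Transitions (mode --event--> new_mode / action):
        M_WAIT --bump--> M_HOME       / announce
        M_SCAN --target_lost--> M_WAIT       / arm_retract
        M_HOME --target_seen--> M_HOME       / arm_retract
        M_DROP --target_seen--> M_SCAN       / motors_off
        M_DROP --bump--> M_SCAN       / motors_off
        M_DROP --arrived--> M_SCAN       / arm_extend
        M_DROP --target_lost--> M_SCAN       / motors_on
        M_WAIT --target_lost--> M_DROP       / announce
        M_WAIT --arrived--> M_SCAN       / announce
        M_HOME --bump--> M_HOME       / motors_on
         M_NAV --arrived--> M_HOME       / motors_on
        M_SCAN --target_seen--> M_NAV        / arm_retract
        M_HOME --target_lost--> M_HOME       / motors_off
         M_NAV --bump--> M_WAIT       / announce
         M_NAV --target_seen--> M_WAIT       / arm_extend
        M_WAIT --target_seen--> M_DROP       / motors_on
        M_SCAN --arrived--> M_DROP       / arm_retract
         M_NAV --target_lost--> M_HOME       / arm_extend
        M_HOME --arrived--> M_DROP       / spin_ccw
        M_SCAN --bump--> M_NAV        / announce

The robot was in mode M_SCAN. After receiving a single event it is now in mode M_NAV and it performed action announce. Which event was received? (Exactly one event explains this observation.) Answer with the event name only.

try target_lost: (M_SCAN, target_lost) → (M_WAIT, arm_retract)
try arrived: (M_SCAN, arrived) → (M_DROP, arm_retract)
try bump: (M_SCAN, bump) → (M_NAV, announce)  ← matches
try target_seen: (M_SCAN, target_seen) → (M_NAV, arm_retract)

bump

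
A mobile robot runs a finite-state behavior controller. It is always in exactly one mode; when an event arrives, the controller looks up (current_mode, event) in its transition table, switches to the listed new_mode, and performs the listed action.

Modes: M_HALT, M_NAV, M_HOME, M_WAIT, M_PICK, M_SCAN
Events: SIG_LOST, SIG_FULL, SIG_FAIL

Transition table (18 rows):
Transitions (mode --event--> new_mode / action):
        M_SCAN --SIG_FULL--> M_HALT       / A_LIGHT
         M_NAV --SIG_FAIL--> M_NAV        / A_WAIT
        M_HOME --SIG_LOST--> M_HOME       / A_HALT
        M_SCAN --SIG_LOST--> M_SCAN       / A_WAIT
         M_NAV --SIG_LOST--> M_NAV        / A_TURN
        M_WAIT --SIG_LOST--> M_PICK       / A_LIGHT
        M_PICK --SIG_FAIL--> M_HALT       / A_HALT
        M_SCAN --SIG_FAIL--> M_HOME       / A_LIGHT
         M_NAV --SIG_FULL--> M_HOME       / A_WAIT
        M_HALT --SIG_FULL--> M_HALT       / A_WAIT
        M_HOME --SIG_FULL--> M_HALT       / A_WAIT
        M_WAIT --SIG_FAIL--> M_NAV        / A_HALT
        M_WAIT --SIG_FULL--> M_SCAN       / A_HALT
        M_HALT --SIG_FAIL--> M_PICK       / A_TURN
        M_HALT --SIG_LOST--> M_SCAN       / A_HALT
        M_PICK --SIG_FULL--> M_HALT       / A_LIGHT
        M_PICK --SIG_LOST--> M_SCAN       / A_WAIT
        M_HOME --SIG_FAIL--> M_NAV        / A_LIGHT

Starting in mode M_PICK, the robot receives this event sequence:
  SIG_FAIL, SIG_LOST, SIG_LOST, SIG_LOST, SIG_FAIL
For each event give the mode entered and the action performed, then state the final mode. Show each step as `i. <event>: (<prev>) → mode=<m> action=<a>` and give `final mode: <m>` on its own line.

1. SIG_FAIL: (M_PICK) → mode=M_HALT action=A_HALT
2. SIG_LOST: (M_HALT) → mode=M_SCAN action=A_HALT
3. SIG_LOST: (M_SCAN) → mode=M_SCAN action=A_WAIT
4. SIG_LOST: (M_SCAN) → mode=M_SCAN action=A_WAIT
5. SIG_FAIL: (M_SCAN) → mode=M_HOME action=A_LIGHT

final mode: M_HOME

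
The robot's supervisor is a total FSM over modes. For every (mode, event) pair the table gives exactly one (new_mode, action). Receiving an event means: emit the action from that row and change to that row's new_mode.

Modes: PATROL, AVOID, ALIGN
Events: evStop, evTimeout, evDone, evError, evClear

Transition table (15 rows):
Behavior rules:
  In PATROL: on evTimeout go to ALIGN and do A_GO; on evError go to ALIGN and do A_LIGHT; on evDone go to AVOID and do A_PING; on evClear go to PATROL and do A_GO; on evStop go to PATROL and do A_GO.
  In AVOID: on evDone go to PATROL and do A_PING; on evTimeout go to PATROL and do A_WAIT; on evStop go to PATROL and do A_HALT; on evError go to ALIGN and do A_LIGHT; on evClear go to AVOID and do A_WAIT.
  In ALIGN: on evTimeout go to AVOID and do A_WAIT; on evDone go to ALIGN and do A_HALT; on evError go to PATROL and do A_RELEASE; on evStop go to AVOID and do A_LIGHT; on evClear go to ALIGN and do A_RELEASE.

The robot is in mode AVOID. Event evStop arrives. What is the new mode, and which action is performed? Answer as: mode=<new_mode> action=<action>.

mode=PATROL action=A_HALT

current mode = AVOID; filter table to that mode:
  (AVOID, evDone) → (PATROL, A_PING)
  (AVOID, evTimeout) → (PATROL, A_WAIT)
  (AVOID, evStop) → (PATROL, A_HALT)  ← event matches
  (AVOID, evError) → (ALIGN, A_LIGHT)
  (AVOID, evClear) → (AVOID, A_WAIT)
event = evStop selects (PATROL, A_HALT)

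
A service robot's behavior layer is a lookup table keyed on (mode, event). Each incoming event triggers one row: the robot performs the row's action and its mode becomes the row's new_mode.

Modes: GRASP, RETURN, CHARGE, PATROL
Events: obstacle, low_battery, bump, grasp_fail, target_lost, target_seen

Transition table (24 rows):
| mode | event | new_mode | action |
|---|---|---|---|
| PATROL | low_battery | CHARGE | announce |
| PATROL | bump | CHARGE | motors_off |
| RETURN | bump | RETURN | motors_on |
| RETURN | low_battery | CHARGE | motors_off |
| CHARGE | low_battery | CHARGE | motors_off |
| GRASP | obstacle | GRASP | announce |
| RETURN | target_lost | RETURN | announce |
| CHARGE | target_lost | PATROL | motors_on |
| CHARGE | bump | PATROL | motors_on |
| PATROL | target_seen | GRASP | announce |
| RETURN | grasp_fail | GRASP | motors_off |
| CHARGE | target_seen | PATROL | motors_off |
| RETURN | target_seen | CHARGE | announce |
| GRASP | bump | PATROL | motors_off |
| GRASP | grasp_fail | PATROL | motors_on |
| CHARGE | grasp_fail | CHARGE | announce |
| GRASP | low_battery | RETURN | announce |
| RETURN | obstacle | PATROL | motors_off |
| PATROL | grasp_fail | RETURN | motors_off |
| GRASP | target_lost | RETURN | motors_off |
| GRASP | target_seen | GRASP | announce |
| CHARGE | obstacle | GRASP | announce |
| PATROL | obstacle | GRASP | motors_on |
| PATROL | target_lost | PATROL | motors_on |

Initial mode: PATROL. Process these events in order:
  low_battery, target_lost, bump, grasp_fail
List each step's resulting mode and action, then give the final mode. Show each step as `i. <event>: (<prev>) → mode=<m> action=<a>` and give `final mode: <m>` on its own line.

final mode: CHARGE

1. low_battery: (PATROL) → mode=CHARGE action=announce
2. target_lost: (CHARGE) → mode=PATROL action=motors_on
3. bump: (PATROL) → mode=CHARGE action=motors_off
4. grasp_fail: (CHARGE) → mode=CHARGE action=announce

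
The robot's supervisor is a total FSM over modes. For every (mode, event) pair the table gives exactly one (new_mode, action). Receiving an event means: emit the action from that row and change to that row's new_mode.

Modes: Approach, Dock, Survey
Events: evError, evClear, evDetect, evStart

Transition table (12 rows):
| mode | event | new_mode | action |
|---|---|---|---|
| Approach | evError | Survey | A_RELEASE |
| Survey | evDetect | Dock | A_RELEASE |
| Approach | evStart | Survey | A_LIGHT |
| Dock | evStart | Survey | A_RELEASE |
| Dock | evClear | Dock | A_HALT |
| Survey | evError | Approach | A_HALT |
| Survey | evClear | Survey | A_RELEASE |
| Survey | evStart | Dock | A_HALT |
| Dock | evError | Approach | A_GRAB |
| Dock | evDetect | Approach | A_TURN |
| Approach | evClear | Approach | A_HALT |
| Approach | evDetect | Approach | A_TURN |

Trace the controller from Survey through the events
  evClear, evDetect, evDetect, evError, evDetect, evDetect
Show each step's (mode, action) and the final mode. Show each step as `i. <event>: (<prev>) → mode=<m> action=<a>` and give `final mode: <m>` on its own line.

final mode: Approach

1. evClear: (Survey) → mode=Survey action=A_RELEASE
2. evDetect: (Survey) → mode=Dock action=A_RELEASE
3. evDetect: (Dock) → mode=Approach action=A_TURN
4. evError: (Approach) → mode=Survey action=A_RELEASE
5. evDetect: (Survey) → mode=Dock action=A_RELEASE
6. evDetect: (Dock) → mode=Approach action=A_TURN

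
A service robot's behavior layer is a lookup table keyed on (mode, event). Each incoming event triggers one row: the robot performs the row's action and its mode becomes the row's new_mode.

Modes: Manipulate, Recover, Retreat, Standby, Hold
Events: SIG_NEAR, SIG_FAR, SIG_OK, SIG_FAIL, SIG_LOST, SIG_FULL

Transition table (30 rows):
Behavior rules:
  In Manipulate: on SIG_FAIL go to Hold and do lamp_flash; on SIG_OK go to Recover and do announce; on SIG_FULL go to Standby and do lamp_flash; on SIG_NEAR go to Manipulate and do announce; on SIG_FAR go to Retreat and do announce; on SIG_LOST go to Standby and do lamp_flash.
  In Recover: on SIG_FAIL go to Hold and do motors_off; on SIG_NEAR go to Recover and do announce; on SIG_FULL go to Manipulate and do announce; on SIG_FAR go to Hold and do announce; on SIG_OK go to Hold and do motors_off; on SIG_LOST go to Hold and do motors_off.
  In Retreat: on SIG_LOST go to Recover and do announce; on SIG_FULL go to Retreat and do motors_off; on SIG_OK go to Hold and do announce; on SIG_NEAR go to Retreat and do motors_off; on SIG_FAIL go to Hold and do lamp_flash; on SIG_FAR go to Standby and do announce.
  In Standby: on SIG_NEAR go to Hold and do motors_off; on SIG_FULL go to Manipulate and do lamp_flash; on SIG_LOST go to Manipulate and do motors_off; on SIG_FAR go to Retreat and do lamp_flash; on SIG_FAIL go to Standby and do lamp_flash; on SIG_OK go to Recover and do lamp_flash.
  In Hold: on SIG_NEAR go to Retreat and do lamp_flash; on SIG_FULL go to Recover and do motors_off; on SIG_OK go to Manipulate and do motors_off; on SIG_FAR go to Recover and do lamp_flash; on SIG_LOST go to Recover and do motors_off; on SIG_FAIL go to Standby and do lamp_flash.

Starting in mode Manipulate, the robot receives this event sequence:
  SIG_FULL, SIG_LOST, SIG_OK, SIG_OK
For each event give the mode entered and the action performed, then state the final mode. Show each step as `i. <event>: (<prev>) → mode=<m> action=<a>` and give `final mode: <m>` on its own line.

1. SIG_FULL: (Manipulate) → mode=Standby action=lamp_flash
2. SIG_LOST: (Standby) → mode=Manipulate action=motors_off
3. SIG_OK: (Manipulate) → mode=Recover action=announce
4. SIG_OK: (Recover) → mode=Hold action=motors_off

final mode: Hold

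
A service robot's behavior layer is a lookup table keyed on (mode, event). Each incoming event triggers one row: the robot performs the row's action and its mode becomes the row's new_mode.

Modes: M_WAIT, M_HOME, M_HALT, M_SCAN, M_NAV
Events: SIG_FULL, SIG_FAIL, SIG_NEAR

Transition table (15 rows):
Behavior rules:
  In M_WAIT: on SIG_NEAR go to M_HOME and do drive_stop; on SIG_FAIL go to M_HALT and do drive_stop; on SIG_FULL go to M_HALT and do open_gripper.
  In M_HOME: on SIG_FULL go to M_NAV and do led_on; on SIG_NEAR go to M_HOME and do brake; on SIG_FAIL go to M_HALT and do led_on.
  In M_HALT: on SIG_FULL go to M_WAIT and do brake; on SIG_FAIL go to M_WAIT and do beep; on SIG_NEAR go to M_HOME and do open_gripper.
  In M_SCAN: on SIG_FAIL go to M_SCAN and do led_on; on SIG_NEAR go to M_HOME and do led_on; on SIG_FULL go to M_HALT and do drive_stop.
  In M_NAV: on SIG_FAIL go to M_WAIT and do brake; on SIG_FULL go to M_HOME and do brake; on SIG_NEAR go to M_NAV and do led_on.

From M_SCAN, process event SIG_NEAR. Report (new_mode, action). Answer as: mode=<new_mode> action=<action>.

current mode = M_SCAN; filter table to that mode:
  (M_SCAN, SIG_FAIL) → (M_SCAN, led_on)
  (M_SCAN, SIG_NEAR) → (M_HOME, led_on)  ← event matches
  (M_SCAN, SIG_FULL) → (M_HALT, drive_stop)
event = SIG_NEAR selects (M_HOME, led_on)

mode=M_HOME action=led_on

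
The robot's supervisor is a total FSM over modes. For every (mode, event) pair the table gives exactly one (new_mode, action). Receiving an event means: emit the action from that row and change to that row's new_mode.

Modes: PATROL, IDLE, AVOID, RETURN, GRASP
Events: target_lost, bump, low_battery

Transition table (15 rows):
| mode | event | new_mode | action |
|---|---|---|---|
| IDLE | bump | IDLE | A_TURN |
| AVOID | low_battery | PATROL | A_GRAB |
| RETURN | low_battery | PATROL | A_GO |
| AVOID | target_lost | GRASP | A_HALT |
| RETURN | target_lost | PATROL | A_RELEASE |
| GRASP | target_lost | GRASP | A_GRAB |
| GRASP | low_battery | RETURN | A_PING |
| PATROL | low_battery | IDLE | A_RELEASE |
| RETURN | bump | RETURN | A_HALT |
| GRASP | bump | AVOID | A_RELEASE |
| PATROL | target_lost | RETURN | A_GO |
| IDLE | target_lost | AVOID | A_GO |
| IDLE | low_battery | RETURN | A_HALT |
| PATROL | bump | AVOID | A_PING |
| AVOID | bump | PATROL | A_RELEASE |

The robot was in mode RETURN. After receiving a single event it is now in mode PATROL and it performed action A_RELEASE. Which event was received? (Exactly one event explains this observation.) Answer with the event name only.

try target_lost: (RETURN, target_lost) → (PATROL, A_RELEASE)  ← matches
try bump: (RETURN, bump) → (RETURN, A_HALT)
try low_battery: (RETURN, low_battery) → (PATROL, A_GO)

target_lost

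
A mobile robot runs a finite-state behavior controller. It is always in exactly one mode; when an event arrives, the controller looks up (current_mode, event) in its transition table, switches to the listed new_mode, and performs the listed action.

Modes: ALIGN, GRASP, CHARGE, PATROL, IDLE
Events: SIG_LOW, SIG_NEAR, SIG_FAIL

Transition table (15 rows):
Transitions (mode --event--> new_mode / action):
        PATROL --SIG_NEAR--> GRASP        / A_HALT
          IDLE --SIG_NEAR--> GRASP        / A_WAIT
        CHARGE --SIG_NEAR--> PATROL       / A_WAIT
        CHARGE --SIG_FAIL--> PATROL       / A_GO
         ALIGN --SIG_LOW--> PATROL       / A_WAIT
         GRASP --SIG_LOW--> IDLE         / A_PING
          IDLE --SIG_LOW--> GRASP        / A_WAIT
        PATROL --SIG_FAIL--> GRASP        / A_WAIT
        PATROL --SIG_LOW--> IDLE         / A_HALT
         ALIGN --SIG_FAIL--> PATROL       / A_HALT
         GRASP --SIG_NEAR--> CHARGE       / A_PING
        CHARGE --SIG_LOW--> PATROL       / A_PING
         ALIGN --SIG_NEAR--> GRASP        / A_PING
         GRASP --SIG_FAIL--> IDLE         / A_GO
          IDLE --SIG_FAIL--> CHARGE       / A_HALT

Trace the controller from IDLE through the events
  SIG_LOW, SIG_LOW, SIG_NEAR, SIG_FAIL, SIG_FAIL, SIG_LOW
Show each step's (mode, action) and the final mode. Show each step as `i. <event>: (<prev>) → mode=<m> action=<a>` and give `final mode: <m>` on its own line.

final mode: PATROL

1. SIG_LOW: (IDLE) → mode=GRASP action=A_WAIT
2. SIG_LOW: (GRASP) → mode=IDLE action=A_PING
3. SIG_NEAR: (IDLE) → mode=GRASP action=A_WAIT
4. SIG_FAIL: (GRASP) → mode=IDLE action=A_GO
5. SIG_FAIL: (IDLE) → mode=CHARGE action=A_HALT
6. SIG_LOW: (CHARGE) → mode=PATROL action=A_PING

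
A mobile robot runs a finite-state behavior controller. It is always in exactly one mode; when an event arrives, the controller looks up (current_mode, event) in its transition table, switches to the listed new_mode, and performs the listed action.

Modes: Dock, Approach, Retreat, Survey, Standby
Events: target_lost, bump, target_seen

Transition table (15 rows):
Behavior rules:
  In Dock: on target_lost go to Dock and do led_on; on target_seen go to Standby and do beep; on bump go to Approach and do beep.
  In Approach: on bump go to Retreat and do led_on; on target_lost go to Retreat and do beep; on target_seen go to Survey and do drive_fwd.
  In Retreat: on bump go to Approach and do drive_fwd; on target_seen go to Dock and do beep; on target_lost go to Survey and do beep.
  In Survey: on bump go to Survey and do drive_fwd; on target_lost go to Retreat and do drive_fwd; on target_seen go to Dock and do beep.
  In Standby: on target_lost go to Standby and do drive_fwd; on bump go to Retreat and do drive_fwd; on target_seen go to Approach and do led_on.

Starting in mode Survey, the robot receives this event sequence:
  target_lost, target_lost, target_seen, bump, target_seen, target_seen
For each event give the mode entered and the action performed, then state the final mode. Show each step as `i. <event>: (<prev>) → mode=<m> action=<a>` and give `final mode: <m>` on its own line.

1. target_lost: (Survey) → mode=Retreat action=drive_fwd
2. target_lost: (Retreat) → mode=Survey action=beep
3. target_seen: (Survey) → mode=Dock action=beep
4. bump: (Dock) → mode=Approach action=beep
5. target_seen: (Approach) → mode=Survey action=drive_fwd
6. target_seen: (Survey) → mode=Dock action=beep

final mode: Dock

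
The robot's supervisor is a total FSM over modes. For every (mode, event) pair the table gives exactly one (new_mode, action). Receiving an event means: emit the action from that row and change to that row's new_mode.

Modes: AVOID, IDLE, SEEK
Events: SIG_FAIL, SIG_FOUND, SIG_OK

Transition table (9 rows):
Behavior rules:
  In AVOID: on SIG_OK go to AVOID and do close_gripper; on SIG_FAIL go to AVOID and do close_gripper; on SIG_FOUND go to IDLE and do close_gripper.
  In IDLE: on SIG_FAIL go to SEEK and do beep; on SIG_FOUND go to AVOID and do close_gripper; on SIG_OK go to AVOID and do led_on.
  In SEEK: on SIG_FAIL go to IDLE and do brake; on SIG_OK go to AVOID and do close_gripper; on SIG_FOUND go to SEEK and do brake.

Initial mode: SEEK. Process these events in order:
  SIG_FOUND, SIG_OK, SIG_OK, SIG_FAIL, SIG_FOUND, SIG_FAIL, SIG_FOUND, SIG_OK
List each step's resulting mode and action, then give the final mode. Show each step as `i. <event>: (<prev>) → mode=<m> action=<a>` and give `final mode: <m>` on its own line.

1. SIG_FOUND: (SEEK) → mode=SEEK action=brake
2. SIG_OK: (SEEK) → mode=AVOID action=close_gripper
3. SIG_OK: (AVOID) → mode=AVOID action=close_gripper
4. SIG_FAIL: (AVOID) → mode=AVOID action=close_gripper
5. SIG_FOUND: (AVOID) → mode=IDLE action=close_gripper
6. SIG_FAIL: (IDLE) → mode=SEEK action=beep
7. SIG_FOUND: (SEEK) → mode=SEEK action=brake
8. SIG_OK: (SEEK) → mode=AVOID action=close_gripper

final mode: AVOID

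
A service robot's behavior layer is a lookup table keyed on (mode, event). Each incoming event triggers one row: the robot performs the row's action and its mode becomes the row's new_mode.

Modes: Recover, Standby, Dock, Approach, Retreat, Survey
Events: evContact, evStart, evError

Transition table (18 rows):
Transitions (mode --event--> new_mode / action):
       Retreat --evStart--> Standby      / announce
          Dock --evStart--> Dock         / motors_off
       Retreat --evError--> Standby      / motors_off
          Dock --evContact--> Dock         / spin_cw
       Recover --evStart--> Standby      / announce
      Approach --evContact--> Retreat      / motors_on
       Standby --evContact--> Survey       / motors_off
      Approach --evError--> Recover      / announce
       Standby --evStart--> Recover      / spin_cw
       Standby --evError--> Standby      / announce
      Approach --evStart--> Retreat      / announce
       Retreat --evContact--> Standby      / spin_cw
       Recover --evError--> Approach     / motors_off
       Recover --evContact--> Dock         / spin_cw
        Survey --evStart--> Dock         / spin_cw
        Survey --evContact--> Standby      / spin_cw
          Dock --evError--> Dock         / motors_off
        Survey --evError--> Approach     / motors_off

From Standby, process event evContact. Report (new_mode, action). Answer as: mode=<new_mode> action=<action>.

mode=Survey action=motors_off

current mode = Standby; filter table to that mode:
  (Standby, evContact) → (Survey, motors_off)  ← event matches
  (Standby, evStart) → (Recover, spin_cw)
  (Standby, evError) → (Standby, announce)
event = evContact selects (Survey, motors_off)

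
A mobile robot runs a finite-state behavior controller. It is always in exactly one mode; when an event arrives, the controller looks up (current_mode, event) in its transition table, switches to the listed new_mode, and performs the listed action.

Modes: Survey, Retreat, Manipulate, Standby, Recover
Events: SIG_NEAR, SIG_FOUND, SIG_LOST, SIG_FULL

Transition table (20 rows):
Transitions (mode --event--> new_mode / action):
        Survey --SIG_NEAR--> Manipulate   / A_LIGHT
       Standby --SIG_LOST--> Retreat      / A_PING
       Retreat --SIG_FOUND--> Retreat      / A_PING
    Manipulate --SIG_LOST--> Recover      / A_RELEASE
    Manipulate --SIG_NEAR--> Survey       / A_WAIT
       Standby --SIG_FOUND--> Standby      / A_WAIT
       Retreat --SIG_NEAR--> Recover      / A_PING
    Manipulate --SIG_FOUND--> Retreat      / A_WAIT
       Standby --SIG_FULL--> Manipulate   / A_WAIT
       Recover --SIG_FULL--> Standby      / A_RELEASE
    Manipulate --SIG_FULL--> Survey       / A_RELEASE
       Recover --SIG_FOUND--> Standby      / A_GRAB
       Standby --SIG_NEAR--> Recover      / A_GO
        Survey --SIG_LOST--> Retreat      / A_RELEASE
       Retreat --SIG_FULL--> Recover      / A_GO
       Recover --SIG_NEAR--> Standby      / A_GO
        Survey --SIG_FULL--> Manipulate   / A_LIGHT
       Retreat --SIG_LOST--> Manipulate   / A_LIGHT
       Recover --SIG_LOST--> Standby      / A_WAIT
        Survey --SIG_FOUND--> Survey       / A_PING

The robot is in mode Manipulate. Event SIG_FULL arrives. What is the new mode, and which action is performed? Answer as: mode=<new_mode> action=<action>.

current mode = Manipulate; filter table to that mode:
  (Manipulate, SIG_LOST) → (Recover, A_RELEASE)
  (Manipulate, SIG_NEAR) → (Survey, A_WAIT)
  (Manipulate, SIG_FOUND) → (Retreat, A_WAIT)
  (Manipulate, SIG_FULL) → (Survey, A_RELEASE)  ← event matches
event = SIG_FULL selects (Survey, A_RELEASE)

mode=Survey action=A_RELEASE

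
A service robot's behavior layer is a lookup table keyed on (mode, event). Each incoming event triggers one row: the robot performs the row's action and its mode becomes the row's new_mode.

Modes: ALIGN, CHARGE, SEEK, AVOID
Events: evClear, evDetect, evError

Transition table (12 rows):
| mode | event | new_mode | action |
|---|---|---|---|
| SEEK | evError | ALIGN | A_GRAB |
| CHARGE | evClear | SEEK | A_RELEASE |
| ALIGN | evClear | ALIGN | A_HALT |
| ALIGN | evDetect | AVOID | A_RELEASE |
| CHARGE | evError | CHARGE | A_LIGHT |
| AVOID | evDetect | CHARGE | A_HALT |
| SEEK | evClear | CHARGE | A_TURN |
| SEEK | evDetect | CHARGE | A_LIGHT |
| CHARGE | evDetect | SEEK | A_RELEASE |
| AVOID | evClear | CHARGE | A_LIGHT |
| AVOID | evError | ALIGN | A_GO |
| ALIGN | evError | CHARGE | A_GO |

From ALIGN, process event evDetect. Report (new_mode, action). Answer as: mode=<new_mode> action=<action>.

mode=AVOID action=A_RELEASE

current mode = ALIGN; filter table to that mode:
  (ALIGN, evClear) → (ALIGN, A_HALT)
  (ALIGN, evDetect) → (AVOID, A_RELEASE)  ← event matches
  (ALIGN, evError) → (CHARGE, A_GO)
event = evDetect selects (AVOID, A_RELEASE)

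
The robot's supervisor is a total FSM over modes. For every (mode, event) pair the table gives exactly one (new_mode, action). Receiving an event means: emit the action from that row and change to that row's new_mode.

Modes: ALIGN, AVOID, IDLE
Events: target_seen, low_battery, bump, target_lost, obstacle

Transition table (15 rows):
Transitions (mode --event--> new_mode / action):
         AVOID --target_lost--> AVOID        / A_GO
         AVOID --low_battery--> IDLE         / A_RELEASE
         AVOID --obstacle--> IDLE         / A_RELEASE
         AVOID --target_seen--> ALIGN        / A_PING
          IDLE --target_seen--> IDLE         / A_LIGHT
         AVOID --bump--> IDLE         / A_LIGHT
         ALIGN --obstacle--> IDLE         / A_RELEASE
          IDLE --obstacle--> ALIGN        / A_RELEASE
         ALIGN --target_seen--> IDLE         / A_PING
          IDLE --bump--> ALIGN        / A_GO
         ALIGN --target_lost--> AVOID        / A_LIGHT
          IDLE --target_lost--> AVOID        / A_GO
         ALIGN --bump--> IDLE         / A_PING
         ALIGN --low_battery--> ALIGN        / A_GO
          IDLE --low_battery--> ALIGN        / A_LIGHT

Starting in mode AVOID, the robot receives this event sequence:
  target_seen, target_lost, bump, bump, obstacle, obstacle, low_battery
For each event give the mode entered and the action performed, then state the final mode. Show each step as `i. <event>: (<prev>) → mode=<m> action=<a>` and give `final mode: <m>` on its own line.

final mode: ALIGN

1. target_seen: (AVOID) → mode=ALIGN action=A_PING
2. target_lost: (ALIGN) → mode=AVOID action=A_LIGHT
3. bump: (AVOID) → mode=IDLE action=A_LIGHT
4. bump: (IDLE) → mode=ALIGN action=A_GO
5. obstacle: (ALIGN) → mode=IDLE action=A_RELEASE
6. obstacle: (IDLE) → mode=ALIGN action=A_RELEASE
7. low_battery: (ALIGN) → mode=ALIGN action=A_GO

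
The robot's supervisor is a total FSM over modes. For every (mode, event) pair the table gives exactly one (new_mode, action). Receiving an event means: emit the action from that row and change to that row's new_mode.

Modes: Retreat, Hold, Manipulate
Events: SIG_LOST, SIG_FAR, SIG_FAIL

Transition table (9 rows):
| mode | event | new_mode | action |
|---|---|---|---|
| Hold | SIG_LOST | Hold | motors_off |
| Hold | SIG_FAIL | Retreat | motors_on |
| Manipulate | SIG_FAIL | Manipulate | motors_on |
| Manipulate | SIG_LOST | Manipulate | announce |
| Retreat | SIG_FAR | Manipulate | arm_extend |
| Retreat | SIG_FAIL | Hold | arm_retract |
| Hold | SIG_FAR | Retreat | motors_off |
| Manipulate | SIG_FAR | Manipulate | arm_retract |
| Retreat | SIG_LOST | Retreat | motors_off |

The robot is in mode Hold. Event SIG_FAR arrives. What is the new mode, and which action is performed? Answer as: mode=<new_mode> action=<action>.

mode=Retreat action=motors_off

current mode = Hold; filter table to that mode:
  (Hold, SIG_LOST) → (Hold, motors_off)
  (Hold, SIG_FAIL) → (Retreat, motors_on)
  (Hold, SIG_FAR) → (Retreat, motors_off)  ← event matches
event = SIG_FAR selects (Retreat, motors_off)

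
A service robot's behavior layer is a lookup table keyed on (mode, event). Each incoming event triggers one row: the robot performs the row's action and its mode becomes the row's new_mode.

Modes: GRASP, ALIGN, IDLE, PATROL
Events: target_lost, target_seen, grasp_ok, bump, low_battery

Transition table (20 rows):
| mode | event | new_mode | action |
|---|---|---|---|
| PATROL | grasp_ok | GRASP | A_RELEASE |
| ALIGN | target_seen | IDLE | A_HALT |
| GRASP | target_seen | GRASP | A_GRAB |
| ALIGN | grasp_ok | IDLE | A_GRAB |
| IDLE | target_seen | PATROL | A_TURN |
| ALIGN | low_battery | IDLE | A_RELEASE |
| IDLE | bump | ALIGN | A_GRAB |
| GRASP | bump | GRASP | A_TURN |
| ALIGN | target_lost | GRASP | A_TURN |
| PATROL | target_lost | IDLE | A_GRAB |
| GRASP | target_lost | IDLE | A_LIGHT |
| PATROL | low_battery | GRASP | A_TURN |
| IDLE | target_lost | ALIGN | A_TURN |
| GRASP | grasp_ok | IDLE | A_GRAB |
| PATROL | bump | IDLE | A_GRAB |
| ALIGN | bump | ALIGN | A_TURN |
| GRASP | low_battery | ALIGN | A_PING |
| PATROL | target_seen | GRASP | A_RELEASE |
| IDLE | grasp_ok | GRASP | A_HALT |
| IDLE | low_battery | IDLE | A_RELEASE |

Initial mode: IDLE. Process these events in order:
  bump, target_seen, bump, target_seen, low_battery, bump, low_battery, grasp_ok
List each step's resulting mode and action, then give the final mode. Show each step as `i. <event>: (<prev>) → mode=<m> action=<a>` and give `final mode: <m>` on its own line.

1. bump: (IDLE) → mode=ALIGN action=A_GRAB
2. target_seen: (ALIGN) → mode=IDLE action=A_HALT
3. bump: (IDLE) → mode=ALIGN action=A_GRAB
4. target_seen: (ALIGN) → mode=IDLE action=A_HALT
5. low_battery: (IDLE) → mode=IDLE action=A_RELEASE
6. bump: (IDLE) → mode=ALIGN action=A_GRAB
7. low_battery: (ALIGN) → mode=IDLE action=A_RELEASE
8. grasp_ok: (IDLE) → mode=GRASP action=A_HALT

final mode: GRASP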